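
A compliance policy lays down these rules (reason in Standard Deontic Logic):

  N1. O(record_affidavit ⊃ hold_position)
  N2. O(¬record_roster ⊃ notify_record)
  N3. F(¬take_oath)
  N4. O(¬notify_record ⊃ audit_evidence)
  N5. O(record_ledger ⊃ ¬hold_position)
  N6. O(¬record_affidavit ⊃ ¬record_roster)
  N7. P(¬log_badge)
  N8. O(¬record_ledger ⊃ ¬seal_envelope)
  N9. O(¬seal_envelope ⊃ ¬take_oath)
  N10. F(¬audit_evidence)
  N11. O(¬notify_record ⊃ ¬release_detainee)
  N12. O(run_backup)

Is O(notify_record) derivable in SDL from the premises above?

Yes

Premise 3, F(¬take_oath), is equivalent to O(take_oath).
Premise 9 is O(¬seal_envelope ⊃ ¬take_oath); contrapositively O(take_oath ⊃ seal_envelope). Since O(take_oath) holds, K gives O(seal_envelope).
The contrapositive of premise 8 (O(¬record_ledger ⊃ ¬seal_envelope)) is O(seal_envelope ⊃ record_ledger), and O(seal_envelope) is already established, so O(record_ledger).
Premise 5 is O(record_ledger ⊃ ¬hold_position); since O(record_ledger), deontic closure gives O(¬hold_position).
Premise 1 is O(record_affidavit ⊃ hold_position); contrapositively O(¬hold_position ⊃ ¬record_affidavit). Since O(¬hold_position) holds, K gives O(¬record_affidavit).
Premise 6 is O(¬record_affidavit ⊃ ¬record_roster); since O(¬record_affidavit), deontic closure gives O(¬record_roster).
With premise 2, O(¬record_roster ⊃ notify_record), the K-axiom yields O(notify_record).
Premises 4, 7, 10, 11, 12 do not contribute to this derivation.
So O(notify_record) follows.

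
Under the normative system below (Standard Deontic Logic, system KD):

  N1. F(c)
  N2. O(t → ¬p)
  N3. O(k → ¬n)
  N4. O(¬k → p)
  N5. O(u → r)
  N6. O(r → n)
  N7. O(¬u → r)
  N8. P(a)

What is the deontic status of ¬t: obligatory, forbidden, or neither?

Obligatory

Premises 5 and 7 cover both cases: O(u → r) and O(¬u → r). Since u ∨ ¬u is a tautology, O(r) follows.
With premise 6, O(r → n), the K-axiom yields O(n).
The contrapositive of premise 3 (O(k → ¬n)) is O(n → ¬k), and O(n) is already established, so O(¬k).
With premise 4, O(¬k → p), the K-axiom yields O(p).
Premise 2 is O(t → ¬p); contrapositively O(p → ¬t). Since O(p) holds, K gives O(¬t).
Premises 1, 8 do not contribute to this derivation.
Hence ¬t is obligatory.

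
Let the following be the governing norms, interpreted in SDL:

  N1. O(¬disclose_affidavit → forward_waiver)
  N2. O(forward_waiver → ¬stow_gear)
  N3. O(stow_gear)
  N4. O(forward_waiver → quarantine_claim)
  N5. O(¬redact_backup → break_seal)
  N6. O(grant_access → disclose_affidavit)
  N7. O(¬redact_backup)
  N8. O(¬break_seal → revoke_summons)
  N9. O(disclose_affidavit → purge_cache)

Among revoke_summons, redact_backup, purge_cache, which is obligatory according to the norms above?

Premise 3 gives O(stow_gear).
Premise 2 is O(forward_waiver → ¬stow_gear); contrapositively O(stow_gear → ¬forward_waiver). Since O(stow_gear) holds, K gives O(¬forward_waiver).
The contrapositive of premise 1 (O(¬disclose_affidavit → forward_waiver)) is O(¬forward_waiver → disclose_affidavit), and O(¬forward_waiver) is already established, so O(disclose_affidavit).
From O(disclose_affidavit) and premise 9, O(disclose_affidavit → purge_cache), we obtain O(purge_cache).
So O(purge_cache) holds — purge_cache is obligatory. None of the other listed options is made obligatory by any chain of premises.

purge_cache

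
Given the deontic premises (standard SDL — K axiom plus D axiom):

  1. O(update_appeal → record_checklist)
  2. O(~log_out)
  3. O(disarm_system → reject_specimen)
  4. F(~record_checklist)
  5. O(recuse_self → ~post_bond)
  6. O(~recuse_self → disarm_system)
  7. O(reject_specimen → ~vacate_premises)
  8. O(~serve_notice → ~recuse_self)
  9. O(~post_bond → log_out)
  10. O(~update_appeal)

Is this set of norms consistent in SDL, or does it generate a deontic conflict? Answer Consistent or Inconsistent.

Premise 1 is O(update_appeal → record_checklist); even if O(record_checklist) held, inferring O(update_appeal) would be affirming the consequent — invalid.
So O(update_appeal) is not derivable, and the apparent clash with O(~update_appeal) does not arise.
A world satisfying every obligation exists (e.g. disarm_system=true, log_out=false, post_bond=true, record_checklist=true, recuse_self=false, reject_specimen=true, serve_notice=false, update_appeal=false, vacate_premises=false); no atom is both obligatory and forbidden, so the set is consistent.

Consistent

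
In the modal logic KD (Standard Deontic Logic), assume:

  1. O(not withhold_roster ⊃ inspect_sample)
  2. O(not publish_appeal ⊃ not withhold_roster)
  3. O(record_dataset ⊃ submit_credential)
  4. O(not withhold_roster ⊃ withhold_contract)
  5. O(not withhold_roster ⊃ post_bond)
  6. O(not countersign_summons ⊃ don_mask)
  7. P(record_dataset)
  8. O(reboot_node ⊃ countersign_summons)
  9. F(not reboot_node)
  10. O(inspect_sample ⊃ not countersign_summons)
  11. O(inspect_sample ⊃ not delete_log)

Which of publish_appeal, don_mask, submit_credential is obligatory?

Premise 9 is F(not reboot_node), i.e. O(reboot_node).
Premise 8 is O(reboot_node ⊃ countersign_summons); since O(reboot_node), deontic closure gives O(countersign_summons).
Premise 10 is O(inspect_sample ⊃ not countersign_summons); contrapositively O(countersign_summons ⊃ not inspect_sample). Since O(countersign_summons) holds, K gives O(not inspect_sample).
Premise 1 is O(not withhold_roster ⊃ inspect_sample); contrapositively O(not inspect_sample ⊃ withhold_roster). Since O(not inspect_sample) holds, K gives O(withhold_roster).
The contrapositive of premise 2 (O(not publish_appeal ⊃ not withhold_roster)) is O(withhold_roster ⊃ publish_appeal), and O(withhold_roster) is already established, so O(publish_appeal).
So O(publish_appeal) holds — publish_appeal is obligatory. None of the other listed options is made obligatory by any chain of premises.

publish_appeal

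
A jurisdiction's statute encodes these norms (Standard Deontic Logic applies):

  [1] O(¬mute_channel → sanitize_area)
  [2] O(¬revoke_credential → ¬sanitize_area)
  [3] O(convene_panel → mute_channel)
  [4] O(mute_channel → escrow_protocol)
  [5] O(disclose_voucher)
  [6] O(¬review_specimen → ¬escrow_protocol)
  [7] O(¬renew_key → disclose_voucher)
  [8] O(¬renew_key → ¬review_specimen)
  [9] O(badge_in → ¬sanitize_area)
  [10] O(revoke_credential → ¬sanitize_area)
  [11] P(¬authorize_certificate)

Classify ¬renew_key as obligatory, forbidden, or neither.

Forbidden

Premises 10 and 2 cover both cases: O(revoke_credential → ¬sanitize_area) and O(¬revoke_credential → ¬sanitize_area). Since revoke_credential ∨ ¬revoke_credential is a tautology, O(¬sanitize_area) follows.
The contrapositive of premise 1 (O(¬mute_channel → sanitize_area)) is O(¬sanitize_area → mute_channel), and O(¬sanitize_area) is already established, so O(mute_channel).
Applying K to premise 4 (O(mute_channel → escrow_protocol)) and O(mute_channel) yields O(escrow_protocol).
Premise 6, O(¬review_specimen → ¬escrow_protocol), contraposes to O(escrow_protocol → review_specimen); with O(escrow_protocol) we get O(review_specimen).
Premise 8, O(¬renew_key → ¬review_specimen), contraposes to O(review_specimen → renew_key); with O(review_specimen) we get O(renew_key).
Premises 3, 5, 7, 9, 11 do not contribute to this derivation.
Thus O(renew_key), which is F(¬renew_key): ¬renew_key is forbidden.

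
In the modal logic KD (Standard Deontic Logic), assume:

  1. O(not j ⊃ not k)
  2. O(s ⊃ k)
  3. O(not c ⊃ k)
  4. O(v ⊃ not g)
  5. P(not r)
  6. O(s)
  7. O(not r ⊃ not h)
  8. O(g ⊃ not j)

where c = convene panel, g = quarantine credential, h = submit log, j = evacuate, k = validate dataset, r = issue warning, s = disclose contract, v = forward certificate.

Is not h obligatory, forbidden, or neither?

Neither

Premise 7 is O(not r ⊃ not h), but O(not r) is not derivable from the premises (the permission P(not r) asserts only not O(r), not O(not r)), so it does not yield O(not h).
No premise or chain of K-axiom applications forces O(not h), and none forces O(h). So not h is neither obligatory nor forbidden under these norms.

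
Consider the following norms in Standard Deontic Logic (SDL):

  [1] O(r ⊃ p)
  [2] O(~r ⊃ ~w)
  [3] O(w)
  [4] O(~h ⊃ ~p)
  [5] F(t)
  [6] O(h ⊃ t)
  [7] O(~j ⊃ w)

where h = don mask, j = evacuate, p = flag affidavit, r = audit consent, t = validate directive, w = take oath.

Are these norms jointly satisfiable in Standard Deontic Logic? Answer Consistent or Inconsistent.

Premise 3 states O(w) outright.
Premise 2 is O(~r ⊃ ~w); contrapositively O(w ⊃ r). Since O(w) holds, K gives O(r).
Premise 1 is O(r ⊃ p); since O(r), deontic closure gives O(p).
Premise 4 is O(~h ⊃ ~p); contrapositively O(p ⊃ h). Since O(p) holds, K gives O(h).
Applying K to premise 6 (O(h ⊃ t)) and O(h) yields O(t).
However, F(t) at premise 5 amounts to O(~t).
We now have both O(t) and O(~t) — t is simultaneously obligatory and forbidden, violating the D-axiom.

Inconsistent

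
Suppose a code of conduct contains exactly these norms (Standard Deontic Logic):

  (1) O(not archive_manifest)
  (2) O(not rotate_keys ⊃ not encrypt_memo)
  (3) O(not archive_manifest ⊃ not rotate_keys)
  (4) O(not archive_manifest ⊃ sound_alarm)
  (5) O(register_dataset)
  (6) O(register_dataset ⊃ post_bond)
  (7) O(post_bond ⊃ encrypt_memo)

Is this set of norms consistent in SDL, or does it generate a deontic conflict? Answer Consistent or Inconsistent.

Inconsistent

Premise 5 gives O(register_dataset).
Premise 6 is O(register_dataset ⊃ post_bond); since O(register_dataset), deontic closure gives O(post_bond).
Applying K to premise 7 (O(post_bond ⊃ encrypt_memo)) and O(post_bond) yields O(encrypt_memo).
The contrapositive of premise 2 (O(not rotate_keys ⊃ not encrypt_memo)) is O(encrypt_memo ⊃ rotate_keys), and O(encrypt_memo) is already established, so O(rotate_keys).
Premise 3, O(not archive_manifest ⊃ not rotate_keys), contraposes to O(rotate_keys ⊃ archive_manifest); with O(rotate_keys) we get O(archive_manifest).
But premise 1 directly asserts O(not archive_manifest).
We now have both O(archive_manifest) and O(not archive_manifest) — archive_manifest is simultaneously obligatory and forbidden, violating the D-axiom.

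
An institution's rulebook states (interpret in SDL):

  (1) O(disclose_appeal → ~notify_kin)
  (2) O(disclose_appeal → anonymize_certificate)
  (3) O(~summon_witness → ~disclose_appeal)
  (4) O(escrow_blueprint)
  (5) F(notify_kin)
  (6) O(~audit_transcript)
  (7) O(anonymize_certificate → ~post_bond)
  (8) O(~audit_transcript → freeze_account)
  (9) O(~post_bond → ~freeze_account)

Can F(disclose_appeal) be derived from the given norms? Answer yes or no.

Yes

Premise 6 gives O(~audit_transcript).
With premise 8, O(~audit_transcript → freeze_account), the K-axiom yields O(freeze_account).
The contrapositive of premise 9 (O(~post_bond → ~freeze_account)) is O(freeze_account → post_bond), and O(freeze_account) is already established, so O(post_bond).
Premise 7, O(anonymize_certificate → ~post_bond), contraposes to O(post_bond → ~anonymize_certificate); with O(post_bond) we get O(~anonymize_certificate).
The contrapositive of premise 2 (O(disclose_appeal → anonymize_certificate)) is O(~anonymize_certificate → ~disclose_appeal), and O(~anonymize_certificate) is already established, so O(~disclose_appeal).
Premises 1, 3, 4, 5 do not contribute to this derivation.
So O(~disclose_appeal) holds, i.e. F(disclose_appeal). The claim follows.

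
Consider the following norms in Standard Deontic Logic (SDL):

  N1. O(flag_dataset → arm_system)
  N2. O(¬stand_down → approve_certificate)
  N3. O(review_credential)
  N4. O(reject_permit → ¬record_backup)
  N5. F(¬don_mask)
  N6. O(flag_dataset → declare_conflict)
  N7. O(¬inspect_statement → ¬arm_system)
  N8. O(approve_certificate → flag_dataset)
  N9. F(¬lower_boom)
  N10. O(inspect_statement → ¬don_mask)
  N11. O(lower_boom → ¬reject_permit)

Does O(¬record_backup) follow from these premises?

No

Premise 4 is O(reject_permit → ¬record_backup), but O(reject_permit) is not derivable from the premises, so it does not yield O(¬record_backup).
No other premise forces O(¬record_backup). An ideal world satisfying every premise can still have ¬record_backup false, so O(¬record_backup) is not derivable.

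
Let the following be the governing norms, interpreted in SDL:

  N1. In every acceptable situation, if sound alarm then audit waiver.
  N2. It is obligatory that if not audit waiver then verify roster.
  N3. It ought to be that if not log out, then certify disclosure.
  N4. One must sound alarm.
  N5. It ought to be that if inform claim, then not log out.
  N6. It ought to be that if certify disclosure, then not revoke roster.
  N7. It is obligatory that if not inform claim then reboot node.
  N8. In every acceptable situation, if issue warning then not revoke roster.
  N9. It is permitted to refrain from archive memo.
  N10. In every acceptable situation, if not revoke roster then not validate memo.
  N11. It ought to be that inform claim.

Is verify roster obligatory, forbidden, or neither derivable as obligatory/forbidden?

Neither

Premise 2 is O(¬audit_waiver → verify_roster), but O(¬audit_waiver) is not derivable from the premises, so it does not yield O(verify_roster).
No premise or chain of K-axiom applications forces O(verify_roster), and none forces O(¬verify_roster). So verify_roster is neither obligatory nor forbidden under these norms.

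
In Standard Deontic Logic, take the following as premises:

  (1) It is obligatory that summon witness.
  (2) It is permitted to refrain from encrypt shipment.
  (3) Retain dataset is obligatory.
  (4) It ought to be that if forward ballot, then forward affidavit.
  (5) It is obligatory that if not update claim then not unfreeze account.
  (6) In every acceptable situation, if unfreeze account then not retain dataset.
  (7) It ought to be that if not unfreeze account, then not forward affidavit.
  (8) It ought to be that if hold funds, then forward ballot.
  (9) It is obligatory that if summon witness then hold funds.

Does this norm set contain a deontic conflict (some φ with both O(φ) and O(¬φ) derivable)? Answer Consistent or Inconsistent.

Inconsistent

Premise 3 gives O(retain_dataset).
Premise 6, O(unfreeze_account → ¬retain_dataset), contraposes to O(retain_dataset → ¬unfreeze_account); with O(retain_dataset) we get O(¬unfreeze_account).
With premise 7, O(¬unfreeze_account → ¬forward_affidavit), the K-axiom yields O(¬forward_affidavit).
The contrapositive of premise 4 (O(forward_ballot → forward_affidavit)) is O(¬forward_affidavit → ¬forward_ballot), and O(¬forward_affidavit) is already established, so O(¬forward_ballot).
Premise 8 is O(hold_funds → forward_ballot); contrapositively O(¬forward_ballot → ¬hold_funds). Since O(¬forward_ballot) holds, K gives O(¬hold_funds).
Premise 9, O(summon_witness → hold_funds), contraposes to O(¬hold_funds → ¬summon_witness); with O(¬hold_funds) we get O(¬summon_witness).
Yet premise 1 states O(summon_witness).
We now have both O(¬summon_witness) and O(summon_witness) — summon_witness is simultaneously obligatory and forbidden, violating the D-axiom.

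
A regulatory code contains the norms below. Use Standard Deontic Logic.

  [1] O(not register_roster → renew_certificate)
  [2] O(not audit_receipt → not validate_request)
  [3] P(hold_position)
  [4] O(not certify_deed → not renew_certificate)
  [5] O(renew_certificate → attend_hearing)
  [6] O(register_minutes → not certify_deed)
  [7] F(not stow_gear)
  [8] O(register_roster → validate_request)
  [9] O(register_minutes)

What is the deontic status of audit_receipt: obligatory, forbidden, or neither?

Obligatory

Premise 9 states O(register_minutes) outright.
Applying K to premise 6 (O(register_minutes → not certify_deed)) and O(register_minutes) yields O(not certify_deed).
Applying K to premise 4 (O(not certify_deed → not renew_certificate)) and O(not certify_deed) yields O(not renew_certificate).
Premise 1, O(not register_roster → renew_certificate), contraposes to O(not renew_certificate → register_roster); with O(not renew_certificate) we get O(register_roster).
With premise 8, O(register_roster → validate_request), the K-axiom yields O(validate_request).
Premise 2, O(not audit_receipt → not validate_request), contraposes to O(validate_request → audit_receipt); with O(validate_request) we get O(audit_receipt).
Premises 3, 5, 7 do not contribute to this derivation.
Hence audit_receipt is obligatory.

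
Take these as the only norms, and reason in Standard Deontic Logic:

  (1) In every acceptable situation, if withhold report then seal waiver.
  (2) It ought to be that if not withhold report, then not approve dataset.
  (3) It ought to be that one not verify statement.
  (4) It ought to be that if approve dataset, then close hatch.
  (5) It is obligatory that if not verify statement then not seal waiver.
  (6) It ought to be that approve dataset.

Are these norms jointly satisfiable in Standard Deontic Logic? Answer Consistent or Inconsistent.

Inconsistent

Premise 3 gives O(¬verify_statement).
With premise 5, O(¬verify_statement → ¬seal_waiver), the K-axiom yields O(¬seal_waiver).
Premise 1, O(withhold_report → seal_waiver), contraposes to O(¬seal_waiver → ¬withhold_report); with O(¬seal_waiver) we get O(¬withhold_report).
With premise 2, O(¬withhold_report → ¬approve_dataset), the K-axiom yields O(¬approve_dataset).
But premise 6 directly asserts O(approve_dataset).
We now have both O(¬approve_dataset) and O(approve_dataset) — approve_dataset is simultaneously obligatory and forbidden, violating the D-axiom.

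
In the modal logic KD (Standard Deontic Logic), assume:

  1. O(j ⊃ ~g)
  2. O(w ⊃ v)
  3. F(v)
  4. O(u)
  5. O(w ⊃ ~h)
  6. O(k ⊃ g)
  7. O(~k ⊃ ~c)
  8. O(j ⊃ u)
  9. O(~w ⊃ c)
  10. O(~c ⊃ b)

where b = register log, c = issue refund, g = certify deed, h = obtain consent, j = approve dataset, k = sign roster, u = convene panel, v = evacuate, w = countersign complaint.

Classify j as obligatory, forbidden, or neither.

Premise 3, F(v), is equivalent to O(~v).
The contrapositive of premise 2 (O(w ⊃ v)) is O(~v ⊃ ~w), and O(~v) is already established, so O(~w).
From O(~w) and premise 9, O(~w ⊃ c), we obtain O(c).
The contrapositive of premise 7 (O(~k ⊃ ~c)) is O(c ⊃ k), and O(c) is already established, so O(k).
Premise 6 is O(k ⊃ g); since O(k), deontic closure gives O(g).
Premise 1 is O(j ⊃ ~g); contrapositively O(g ⊃ ~j). Since O(g) holds, K gives O(~j).
Premises 4, 5, 8, 10 do not contribute to this derivation.
Thus O(~j), which is F(j): j is forbidden.

Forbidden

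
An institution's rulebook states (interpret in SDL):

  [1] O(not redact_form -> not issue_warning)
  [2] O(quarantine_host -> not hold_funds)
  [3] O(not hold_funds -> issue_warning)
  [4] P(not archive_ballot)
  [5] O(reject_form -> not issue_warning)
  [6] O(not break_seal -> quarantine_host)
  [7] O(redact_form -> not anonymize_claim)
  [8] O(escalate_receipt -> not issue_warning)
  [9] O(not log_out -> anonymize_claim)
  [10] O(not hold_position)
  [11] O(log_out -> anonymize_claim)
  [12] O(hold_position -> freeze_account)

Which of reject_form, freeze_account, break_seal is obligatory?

break_seal

By case analysis on not log_out: premise 9 gives O(not log_out -> anonymize_claim) and premise 11 gives O(log_out -> anonymize_claim), so O(anonymize_claim) either way.
The contrapositive of premise 7 (O(redact_form -> not anonymize_claim)) is O(anonymize_claim -> not redact_form), and O(anonymize_claim) is already established, so O(not redact_form).
From O(not redact_form) and premise 1, O(not redact_form -> not issue_warning), we obtain O(not issue_warning).
Premise 3 is O(not hold_funds -> issue_warning); contrapositively O(not issue_warning -> hold_funds). Since O(not issue_warning) holds, K gives O(hold_funds).
The contrapositive of premise 2 (O(quarantine_host -> not hold_funds)) is O(hold_funds -> not quarantine_host), and O(hold_funds) is already established, so O(not quarantine_host).
Premise 6 is O(not break_seal -> quarantine_host); contrapositively O(not quarantine_host -> break_seal). Since O(not quarantine_host) holds, K gives O(break_seal).
So O(break_seal) holds — break_seal is obligatory. None of the other listed options is made obligatory by any chain of premises.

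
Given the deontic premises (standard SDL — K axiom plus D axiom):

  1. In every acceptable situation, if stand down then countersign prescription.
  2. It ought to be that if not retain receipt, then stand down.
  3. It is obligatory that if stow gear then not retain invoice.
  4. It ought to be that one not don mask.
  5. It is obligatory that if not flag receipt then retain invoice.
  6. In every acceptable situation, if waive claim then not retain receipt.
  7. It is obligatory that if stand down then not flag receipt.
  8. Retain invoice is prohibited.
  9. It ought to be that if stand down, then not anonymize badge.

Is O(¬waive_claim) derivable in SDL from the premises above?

Yes

Premise 8 is F(retain_invoice), i.e. O(¬retain_invoice).
Premise 5, O(¬flag_receipt → retain_invoice), contraposes to O(¬retain_invoice → flag_receipt); with O(¬retain_invoice) we get O(flag_receipt).
The contrapositive of premise 7 (O(stand_down → ¬flag_receipt)) is O(flag_receipt → ¬stand_down), and O(flag_receipt) is already established, so O(¬stand_down).
Premise 2 is O(¬retain_receipt → stand_down); contrapositively O(¬stand_down → retain_receipt). Since O(¬stand_down) holds, K gives O(retain_receipt).
The contrapositive of premise 6 (O(waive_claim → ¬retain_receipt)) is O(retain_receipt → ¬waive_claim), and O(retain_receipt) is already established, so O(¬waive_claim).
Premises 1, 3, 4, 9 do not contribute to this derivation.
So O(¬waive_claim) follows.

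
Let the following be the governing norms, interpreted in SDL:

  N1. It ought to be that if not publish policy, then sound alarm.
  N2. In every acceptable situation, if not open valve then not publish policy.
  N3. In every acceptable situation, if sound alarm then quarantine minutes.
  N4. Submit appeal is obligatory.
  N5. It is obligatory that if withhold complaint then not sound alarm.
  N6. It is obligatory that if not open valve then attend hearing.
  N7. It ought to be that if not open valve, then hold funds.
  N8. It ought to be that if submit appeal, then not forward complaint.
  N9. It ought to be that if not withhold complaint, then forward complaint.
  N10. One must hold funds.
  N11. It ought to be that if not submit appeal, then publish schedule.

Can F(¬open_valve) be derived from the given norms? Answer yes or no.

Yes

Premise 4 states O(submit_appeal) outright.
Applying K to premise 8 (O(submit_appeal → ¬forward_complaint)) and O(submit_appeal) yields O(¬forward_complaint).
Premise 9 is O(¬withhold_complaint → forward_complaint); contrapositively O(¬forward_complaint → withhold_complaint). Since O(¬forward_complaint) holds, K gives O(withhold_complaint).
Applying K to premise 5 (O(withhold_complaint → ¬sound_alarm)) and O(withhold_complaint) yields O(¬sound_alarm).
Premise 1 is O(¬publish_policy → sound_alarm); contrapositively O(¬sound_alarm → publish_policy). Since O(¬sound_alarm) holds, K gives O(publish_policy).
Premise 2, O(¬open_valve → ¬publish_policy), contraposes to O(publish_policy → open_valve); with O(publish_policy) we get O(open_valve).
Premises 3, 6, 7, 10, 11 do not contribute to this derivation.
So O(open_valve) holds, i.e. F(¬open_valve). The claim follows.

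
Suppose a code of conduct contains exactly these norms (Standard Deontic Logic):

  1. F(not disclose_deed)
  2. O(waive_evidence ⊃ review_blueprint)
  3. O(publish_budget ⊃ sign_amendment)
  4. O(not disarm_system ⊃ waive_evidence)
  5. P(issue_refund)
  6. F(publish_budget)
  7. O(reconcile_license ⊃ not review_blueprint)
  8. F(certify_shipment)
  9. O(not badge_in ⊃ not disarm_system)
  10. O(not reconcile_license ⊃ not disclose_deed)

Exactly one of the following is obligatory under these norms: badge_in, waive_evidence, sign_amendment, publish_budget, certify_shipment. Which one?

badge_in

Premise 1, F(not disclose_deed), is equivalent to O(disclose_deed).
Premise 10, O(not reconcile_license ⊃ not disclose_deed), contraposes to O(disclose_deed ⊃ reconcile_license); with O(disclose_deed) we get O(reconcile_license).
With premise 7, O(reconcile_license ⊃ not review_blueprint), the K-axiom yields O(not review_blueprint).
Premise 2, O(waive_evidence ⊃ review_blueprint), contraposes to O(not review_blueprint ⊃ not waive_evidence); with O(not review_blueprint) we get O(not waive_evidence).
Premise 4, O(not disarm_system ⊃ waive_evidence), contraposes to O(not waive_evidence ⊃ disarm_system); with O(not waive_evidence) we get O(disarm_system).
Premise 9, O(not badge_in ⊃ not disarm_system), contraposes to O(disarm_system ⊃ badge_in); with O(disarm_system) we get O(badge_in).
So O(badge_in) holds — badge_in is obligatory. None of the other listed options is made obligatory by any chain of premises.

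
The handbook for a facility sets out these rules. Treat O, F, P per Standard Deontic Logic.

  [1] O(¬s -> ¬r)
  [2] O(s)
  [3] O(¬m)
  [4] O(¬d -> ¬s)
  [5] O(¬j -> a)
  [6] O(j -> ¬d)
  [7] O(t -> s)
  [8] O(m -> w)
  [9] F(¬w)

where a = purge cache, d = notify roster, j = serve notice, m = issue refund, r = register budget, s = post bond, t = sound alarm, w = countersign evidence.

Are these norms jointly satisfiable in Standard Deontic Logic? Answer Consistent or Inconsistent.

Premise 8 is O(m -> w); even if O(w) held, inferring O(m) would be affirming the consequent — invalid.
So O(m) is not derivable, and the apparent clash with O(¬m) does not arise.
A world satisfying every obligation exists (e.g. a=true, d=true, j=false, m=false, r=false, s=true, t=false, w=true); no atom is both obligatory and forbidden, so the set is consistent.

Consistent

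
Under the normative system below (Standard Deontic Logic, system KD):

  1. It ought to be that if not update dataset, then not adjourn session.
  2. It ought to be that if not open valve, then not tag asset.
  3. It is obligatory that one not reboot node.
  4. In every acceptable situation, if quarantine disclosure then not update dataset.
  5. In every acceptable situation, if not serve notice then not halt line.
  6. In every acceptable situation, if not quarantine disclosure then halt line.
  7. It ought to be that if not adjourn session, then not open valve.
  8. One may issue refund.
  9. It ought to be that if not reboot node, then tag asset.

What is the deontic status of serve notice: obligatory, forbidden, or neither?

From premise 3 we have O(¬reboot_node).
Applying K to premise 9 (O(¬reboot_node → tag_asset)) and O(¬reboot_node) yields O(tag_asset).
Premise 2 is O(¬open_valve → ¬tag_asset); contrapositively O(tag_asset → open_valve). Since O(tag_asset) holds, K gives O(open_valve).
Premise 7 is O(¬adjourn_session → ¬open_valve); contrapositively O(open_valve → adjourn_session). Since O(open_valve) holds, K gives O(adjourn_session).
Premise 1, O(¬update_dataset → ¬adjourn_session), contraposes to O(adjourn_session → update_dataset); with O(adjourn_session) we get O(update_dataset).
The contrapositive of premise 4 (O(quarantine_disclosure → ¬update_dataset)) is O(update_dataset → ¬quarantine_disclosure), and O(update_dataset) is already established, so O(¬quarantine_disclosure).
Applying K to premise 6 (O(¬quarantine_disclosure → halt_line)) and O(¬quarantine_disclosure) yields O(halt_line).
The contrapositive of premise 5 (O(¬serve_notice → ¬halt_line)) is O(halt_line → serve_notice), and O(halt_line) is already established, so O(serve_notice).
Premise 8 does not contribute to this derivation.
Hence serve_notice is obligatory.

Obligatory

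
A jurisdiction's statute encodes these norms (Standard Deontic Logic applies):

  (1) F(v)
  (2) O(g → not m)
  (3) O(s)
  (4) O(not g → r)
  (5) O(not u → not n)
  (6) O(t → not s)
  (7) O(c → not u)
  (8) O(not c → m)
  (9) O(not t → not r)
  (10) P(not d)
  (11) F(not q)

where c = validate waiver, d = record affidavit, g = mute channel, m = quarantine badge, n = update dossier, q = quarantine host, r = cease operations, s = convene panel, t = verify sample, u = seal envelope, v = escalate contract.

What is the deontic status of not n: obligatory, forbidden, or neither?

From premise 3 we have O(s).
Premise 6 is O(t → not s); contrapositively O(s → not t). Since O(s) holds, K gives O(not t).
Premise 9 is O(not t → not r); since O(not t), deontic closure gives O(not r).
Premise 4 is O(not g → r); contrapositively O(not r → g). Since O(not r) holds, K gives O(g).
With premise 2, O(g → not m), the K-axiom yields O(not m).
The contrapositive of premise 8 (O(not c → m)) is O(not m → c), and O(not m) is already established, so O(c).
From O(c) and premise 7, O(c → not u), we obtain O(not u).
With premise 5, O(not u → not n), the K-axiom yields O(not n).
Premises 1, 10, 11 do not contribute to this derivation.
Hence not n is obligatory.

Obligatory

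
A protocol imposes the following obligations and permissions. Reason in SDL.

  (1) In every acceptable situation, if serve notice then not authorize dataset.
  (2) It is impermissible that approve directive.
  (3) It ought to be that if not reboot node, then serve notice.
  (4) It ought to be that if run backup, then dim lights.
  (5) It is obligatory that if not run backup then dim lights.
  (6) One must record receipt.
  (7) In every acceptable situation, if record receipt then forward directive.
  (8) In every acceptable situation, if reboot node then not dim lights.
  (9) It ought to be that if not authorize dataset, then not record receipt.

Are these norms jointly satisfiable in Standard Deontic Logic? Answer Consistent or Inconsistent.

Premises 4 and 5 cover both cases: O(run_backup → dim_lights) and O(¬run_backup → dim_lights). Since run_backup ∨ ¬run_backup is a tautology, O(dim_lights) follows.
The contrapositive of premise 8 (O(reboot_node → ¬dim_lights)) is O(dim_lights → ¬reboot_node), and O(dim_lights) is already established, so O(¬reboot_node).
Applying K to premise 3 (O(¬reboot_node → serve_notice)) and O(¬reboot_node) yields O(serve_notice).
Premise 1 is O(serve_notice → ¬authorize_dataset); since O(serve_notice), deontic closure gives O(¬authorize_dataset).
With premise 9, O(¬authorize_dataset → ¬record_receipt), the K-axiom yields O(¬record_receipt).
But premise 6 directly asserts O(record_receipt).
We now have both O(¬record_receipt) and O(record_receipt) — record_receipt is simultaneously obligatory and forbidden, violating the D-axiom.

Inconsistent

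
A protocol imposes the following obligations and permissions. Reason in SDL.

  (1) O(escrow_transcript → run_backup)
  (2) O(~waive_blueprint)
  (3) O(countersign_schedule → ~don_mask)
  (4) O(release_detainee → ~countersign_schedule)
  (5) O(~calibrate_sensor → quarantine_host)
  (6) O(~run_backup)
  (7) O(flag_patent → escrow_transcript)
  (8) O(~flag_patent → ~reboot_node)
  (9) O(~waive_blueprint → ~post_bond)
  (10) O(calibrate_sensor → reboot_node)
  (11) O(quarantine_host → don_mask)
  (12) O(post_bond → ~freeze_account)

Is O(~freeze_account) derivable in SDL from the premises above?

No

Premise 12 is O(post_bond → ~freeze_account), but O(post_bond) is not derivable from the premises, so it does not yield O(~freeze_account).
No other premise forces O(~freeze_account). An ideal world satisfying every premise can still have ~freeze_account false, so O(~freeze_account) is not derivable.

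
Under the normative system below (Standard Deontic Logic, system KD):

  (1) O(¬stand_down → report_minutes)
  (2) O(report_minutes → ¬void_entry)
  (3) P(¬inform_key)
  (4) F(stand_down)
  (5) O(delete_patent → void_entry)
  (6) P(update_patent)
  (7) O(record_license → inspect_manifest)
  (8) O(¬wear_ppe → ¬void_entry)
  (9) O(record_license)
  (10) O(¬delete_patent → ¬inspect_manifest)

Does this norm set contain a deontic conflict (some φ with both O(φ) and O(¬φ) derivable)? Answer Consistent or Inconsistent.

F(stand_down) at premise 4 means O(¬stand_down).
From O(¬stand_down) and premise 1, O(¬stand_down → report_minutes), we obtain O(report_minutes).
Premise 2 is O(report_minutes → ¬void_entry); since O(report_minutes), deontic closure gives O(¬void_entry).
Premise 5, O(delete_patent → void_entry), contraposes to O(¬void_entry → ¬delete_patent); with O(¬void_entry) we get O(¬delete_patent).
With premise 10, O(¬delete_patent → ¬inspect_manifest), the K-axiom yields O(¬inspect_manifest).
Premise 7, O(record_license → inspect_manifest), contraposes to O(¬inspect_manifest → ¬record_license); with O(¬inspect_manifest) we get O(¬record_license).
However, premise 9 gives O(record_license).
We now have both O(¬record_license) and O(record_license) — record_license is simultaneously obligatory and forbidden, violating the D-axiom.

Inconsistent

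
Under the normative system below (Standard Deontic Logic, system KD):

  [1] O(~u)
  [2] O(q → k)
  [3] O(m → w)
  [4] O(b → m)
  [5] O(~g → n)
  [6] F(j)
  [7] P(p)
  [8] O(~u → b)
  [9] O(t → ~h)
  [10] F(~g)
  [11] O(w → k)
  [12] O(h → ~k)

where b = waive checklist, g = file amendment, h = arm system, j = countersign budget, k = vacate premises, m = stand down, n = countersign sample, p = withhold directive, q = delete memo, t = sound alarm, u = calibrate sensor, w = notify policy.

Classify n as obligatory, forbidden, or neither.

Neither

Premise 5 is O(~g → n), but O(~g) is not derivable from the premises, so it does not yield O(n).
No premise or chain of K-axiom applications forces O(n), and none forces O(~n). So n is neither obligatory nor forbidden under these norms.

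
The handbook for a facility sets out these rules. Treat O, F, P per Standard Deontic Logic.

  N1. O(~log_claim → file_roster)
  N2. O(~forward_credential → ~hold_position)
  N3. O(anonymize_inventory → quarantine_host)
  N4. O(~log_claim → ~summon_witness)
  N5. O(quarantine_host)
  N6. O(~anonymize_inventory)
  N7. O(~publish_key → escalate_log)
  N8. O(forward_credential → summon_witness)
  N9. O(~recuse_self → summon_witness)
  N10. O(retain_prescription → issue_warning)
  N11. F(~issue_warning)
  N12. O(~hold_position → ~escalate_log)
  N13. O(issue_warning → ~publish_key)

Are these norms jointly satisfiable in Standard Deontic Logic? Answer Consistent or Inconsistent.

Premise 3 is O(anonymize_inventory → quarantine_host); even if O(quarantine_host) held, inferring O(anonymize_inventory) would be affirming the consequent — invalid.
So O(anonymize_inventory) is not derivable, and the apparent clash with O(~anonymize_inventory) does not arise.
A world satisfying every obligation exists (e.g. anonymize_inventory=false, escalate_log=true, file_roster=false, forward_credential=true, hold_position=true, issue_warning=true, log_claim=true, publish_key=false, quarantine_host=true, recuse_self=false, retain_prescription=false, summon_witness=true); no atom is both obligatory and forbidden, so the set is consistent.

Consistent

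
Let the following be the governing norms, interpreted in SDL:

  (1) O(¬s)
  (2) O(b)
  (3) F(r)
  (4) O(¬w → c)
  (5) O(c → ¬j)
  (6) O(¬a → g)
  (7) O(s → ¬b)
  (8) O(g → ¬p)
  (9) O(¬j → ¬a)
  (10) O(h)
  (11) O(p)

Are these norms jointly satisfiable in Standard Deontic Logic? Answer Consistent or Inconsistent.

Premise 7 is O(s → ¬b), but O(s) is not derivable from the premises, so it does not yield O(¬b).
So O(¬b) is not derivable, and the apparent clash with O(b) does not arise.
A world satisfying every obligation exists (e.g. a=true, b=true, c=false, g=false, h=true, j=true, p=true, r=false, s=false, w=true); no atom is both obligatory and forbidden, so the set is consistent.

Consistent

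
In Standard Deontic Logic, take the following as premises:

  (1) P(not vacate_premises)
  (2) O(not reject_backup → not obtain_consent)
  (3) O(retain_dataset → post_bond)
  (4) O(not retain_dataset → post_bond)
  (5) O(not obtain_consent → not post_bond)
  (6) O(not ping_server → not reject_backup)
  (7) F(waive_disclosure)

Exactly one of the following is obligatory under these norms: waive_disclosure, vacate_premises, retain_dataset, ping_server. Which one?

By case analysis on retain_dataset: premise 3 gives O(retain_dataset → post_bond) and premise 4 gives O(not retain_dataset → post_bond), so O(post_bond) either way.
Premise 5, O(not obtain_consent → not post_bond), contraposes to O(post_bond → obtain_consent); with O(post_bond) we get O(obtain_consent).
The contrapositive of premise 2 (O(not reject_backup → not obtain_consent)) is O(obtain_consent → reject_backup), and O(obtain_consent) is already established, so O(reject_backup).
Premise 6 is O(not ping_server → not reject_backup); contrapositively O(reject_backup → ping_server). Since O(reject_backup) holds, K gives O(ping_server).
So O(ping_server) holds — ping_server is obligatory. None of the other listed options is made obligatory by any chain of premises.

ping_server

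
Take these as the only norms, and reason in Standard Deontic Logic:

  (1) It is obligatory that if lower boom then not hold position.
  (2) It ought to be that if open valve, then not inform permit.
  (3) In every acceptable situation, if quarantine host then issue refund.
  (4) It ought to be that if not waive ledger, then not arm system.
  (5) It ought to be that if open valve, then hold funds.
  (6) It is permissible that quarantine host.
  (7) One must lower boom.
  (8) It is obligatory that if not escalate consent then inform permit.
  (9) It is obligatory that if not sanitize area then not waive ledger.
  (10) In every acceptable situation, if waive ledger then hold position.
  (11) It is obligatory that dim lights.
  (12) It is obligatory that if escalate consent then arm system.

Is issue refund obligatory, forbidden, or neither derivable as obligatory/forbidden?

Neither

Premise 3 is O(quarantine_host → issue_refund), but O(quarantine_host) is not derivable from the premises (the permission P(quarantine_host) asserts only ¬O(¬quarantine_host), not O(quarantine_host)), so it does not yield O(issue_refund).
No premise or chain of K-axiom applications forces O(issue_refund), and none forces O(¬issue_refund). So issue_refund is neither obligatory nor forbidden under these norms.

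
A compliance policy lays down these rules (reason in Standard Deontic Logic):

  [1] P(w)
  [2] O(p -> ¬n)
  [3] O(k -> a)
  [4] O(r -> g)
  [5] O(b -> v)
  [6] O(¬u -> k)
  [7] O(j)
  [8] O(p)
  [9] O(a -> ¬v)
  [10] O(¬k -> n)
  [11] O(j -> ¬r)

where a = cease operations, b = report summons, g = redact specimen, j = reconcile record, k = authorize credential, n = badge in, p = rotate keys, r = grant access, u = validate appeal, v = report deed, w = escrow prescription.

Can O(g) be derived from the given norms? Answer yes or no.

Premise 4 is O(r -> g), but O(r) is not derivable from the premises, so it does not yield O(g).
No other premise forces O(g). An ideal world satisfying every premise can still have g false, so O(g) is not derivable.

No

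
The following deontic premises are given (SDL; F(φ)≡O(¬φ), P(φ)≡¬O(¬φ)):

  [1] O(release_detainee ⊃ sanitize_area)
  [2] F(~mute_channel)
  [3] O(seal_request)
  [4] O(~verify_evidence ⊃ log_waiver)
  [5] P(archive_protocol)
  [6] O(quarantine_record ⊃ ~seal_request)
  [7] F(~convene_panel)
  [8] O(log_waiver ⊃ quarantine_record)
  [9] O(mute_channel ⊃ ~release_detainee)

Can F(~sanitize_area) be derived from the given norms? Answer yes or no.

Premise 1 is O(release_detainee ⊃ sanitize_area), but O(release_detainee) is not derivable from the premises, so it does not yield O(sanitize_area).
No other premise forces O(sanitize_area). An ideal world satisfying every premise can still have ~sanitize_area true, so F(~sanitize_area) is not derivable.

No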